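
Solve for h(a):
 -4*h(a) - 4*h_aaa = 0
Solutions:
 h(a) = C3*exp(-a) + (C1*sin(sqrt(3)*a/2) + C2*cos(sqrt(3)*a/2))*exp(a/2)


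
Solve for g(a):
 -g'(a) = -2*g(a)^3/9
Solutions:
 g(a) = -3*sqrt(2)*sqrt(-1/(C1 + 2*a))/2
 g(a) = 3*sqrt(2)*sqrt(-1/(C1 + 2*a))/2


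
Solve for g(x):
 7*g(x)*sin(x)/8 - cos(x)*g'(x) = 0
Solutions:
 g(x) = C1/cos(x)^(7/8)


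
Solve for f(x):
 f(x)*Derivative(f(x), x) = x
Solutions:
 f(x) = -sqrt(C1 + x^2)
 f(x) = sqrt(C1 + x^2)


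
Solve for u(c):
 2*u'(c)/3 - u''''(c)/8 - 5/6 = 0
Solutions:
 u(c) = C1 + C4*exp(2*2^(1/3)*3^(2/3)*c/3) + 5*c/4 + (C2*sin(2^(1/3)*3^(1/6)*c) + C3*cos(2^(1/3)*3^(1/6)*c))*exp(-2^(1/3)*3^(2/3)*c/3)


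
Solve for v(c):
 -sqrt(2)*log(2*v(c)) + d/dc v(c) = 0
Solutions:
 -sqrt(2)*Integral(1/(log(_y) + log(2)), (_y, v(c)))/2 = C1 - c


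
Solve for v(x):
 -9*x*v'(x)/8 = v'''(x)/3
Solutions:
 v(x) = C1 + Integral(C2*airyai(-3*x/2) + C3*airybi(-3*x/2), x)


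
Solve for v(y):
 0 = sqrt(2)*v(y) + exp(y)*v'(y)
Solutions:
 v(y) = C1*exp(sqrt(2)*exp(-y))


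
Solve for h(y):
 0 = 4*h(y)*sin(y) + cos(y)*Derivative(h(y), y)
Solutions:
 h(y) = C1*cos(y)^4


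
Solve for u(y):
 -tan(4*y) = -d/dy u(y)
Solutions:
 u(y) = C1 - log(cos(4*y))/4


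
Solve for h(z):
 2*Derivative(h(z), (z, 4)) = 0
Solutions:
 h(z) = C1 + C2*z + C3*z^2 + C4*z^3


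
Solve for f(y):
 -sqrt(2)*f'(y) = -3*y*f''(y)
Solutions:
 f(y) = C1 + C2*y^(sqrt(2)/3 + 1)


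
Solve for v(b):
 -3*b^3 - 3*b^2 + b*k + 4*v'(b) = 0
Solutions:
 v(b) = C1 + 3*b^4/16 + b^3/4 - b^2*k/8


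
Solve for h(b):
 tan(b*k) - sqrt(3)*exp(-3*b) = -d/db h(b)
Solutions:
 h(b) = C1 - Piecewise((sqrt(3)*exp(-3*b)/3 + log(tan(b*k)^2 + 1)/(2*k), Ne(k, 0)), (sqrt(3)*exp(-3*b)/3, True))


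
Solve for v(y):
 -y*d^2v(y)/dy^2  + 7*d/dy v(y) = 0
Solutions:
 v(y) = C1 + C2*y^8


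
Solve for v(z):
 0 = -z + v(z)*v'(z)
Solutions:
 v(z) = -sqrt(C1 + z^2)
 v(z) = sqrt(C1 + z^2)


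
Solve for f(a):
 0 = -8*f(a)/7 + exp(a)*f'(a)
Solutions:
 f(a) = C1*exp(-8*exp(-a)/7)


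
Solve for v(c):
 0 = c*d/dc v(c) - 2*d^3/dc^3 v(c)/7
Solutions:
 v(c) = C1 + Integral(C2*airyai(2^(2/3)*7^(1/3)*c/2) + C3*airybi(2^(2/3)*7^(1/3)*c/2), c)


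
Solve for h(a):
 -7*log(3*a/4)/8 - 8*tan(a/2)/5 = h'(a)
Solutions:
 h(a) = C1 - 7*a*log(a)/8 - 7*a*log(3)/8 + 7*a/8 + 7*a*log(2)/4 + 16*log(cos(a/2))/5


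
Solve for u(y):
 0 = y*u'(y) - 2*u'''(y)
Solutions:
 u(y) = C1 + Integral(C2*airyai(2^(2/3)*y/2) + C3*airybi(2^(2/3)*y/2), y)


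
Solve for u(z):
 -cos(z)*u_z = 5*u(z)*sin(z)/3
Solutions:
 u(z) = C1*cos(z)^(5/3)


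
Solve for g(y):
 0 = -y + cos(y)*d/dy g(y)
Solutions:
 g(y) = C1 + Integral(y/cos(y), y)


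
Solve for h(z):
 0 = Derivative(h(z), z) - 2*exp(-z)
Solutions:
 h(z) = C1 - 2*exp(-z)


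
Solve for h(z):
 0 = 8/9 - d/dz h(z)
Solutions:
 h(z) = C1 + 8*z/9


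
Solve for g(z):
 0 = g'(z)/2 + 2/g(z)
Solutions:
 g(z) = -sqrt(C1 - 8*z)
 g(z) = sqrt(C1 - 8*z)


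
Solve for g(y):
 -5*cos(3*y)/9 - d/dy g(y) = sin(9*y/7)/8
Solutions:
 g(y) = C1 - 5*sin(3*y)/27 + 7*cos(9*y/7)/72


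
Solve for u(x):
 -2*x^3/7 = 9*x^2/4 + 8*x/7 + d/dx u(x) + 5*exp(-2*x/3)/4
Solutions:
 u(x) = C1 - x^4/14 - 3*x^3/4 - 4*x^2/7 + 15*exp(-2*x/3)/8


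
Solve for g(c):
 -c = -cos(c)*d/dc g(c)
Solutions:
 g(c) = C1 + Integral(c/cos(c), c)


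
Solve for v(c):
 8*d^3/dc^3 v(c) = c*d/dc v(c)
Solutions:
 v(c) = C1 + Integral(C2*airyai(c/2) + C3*airybi(c/2), c)


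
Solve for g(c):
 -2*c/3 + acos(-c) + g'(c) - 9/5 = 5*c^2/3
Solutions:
 g(c) = C1 + 5*c^3/9 + c^2/3 - c*acos(-c) + 9*c/5 - sqrt(1 - c^2)


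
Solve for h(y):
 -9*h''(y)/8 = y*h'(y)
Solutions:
 h(y) = C1 + C2*erf(2*y/3)


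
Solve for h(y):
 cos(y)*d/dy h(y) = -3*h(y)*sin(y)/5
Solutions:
 h(y) = C1*cos(y)^(3/5)


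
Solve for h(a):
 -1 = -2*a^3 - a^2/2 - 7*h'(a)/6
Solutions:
 h(a) = C1 - 3*a^4/7 - a^3/7 + 6*a/7


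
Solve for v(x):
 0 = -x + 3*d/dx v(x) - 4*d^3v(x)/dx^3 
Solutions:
 v(x) = C1 + C2*exp(-sqrt(3)*x/2) + C3*exp(sqrt(3)*x/2) + x^2/6


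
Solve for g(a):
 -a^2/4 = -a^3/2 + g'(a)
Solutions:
 g(a) = C1 + a^4/8 - a^3/12


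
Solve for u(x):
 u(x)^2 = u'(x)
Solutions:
 u(x) = -1/(C1 + x)


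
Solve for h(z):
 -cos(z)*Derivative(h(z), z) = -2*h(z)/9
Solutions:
 h(z) = C1*(sin(z) + 1)^(1/9)/(sin(z) - 1)^(1/9)


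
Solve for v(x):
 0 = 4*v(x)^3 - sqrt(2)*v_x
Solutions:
 v(x) = -sqrt(2)*sqrt(-1/(C1 + 2*sqrt(2)*x))/2
 v(x) = sqrt(2)*sqrt(-1/(C1 + 2*sqrt(2)*x))/2


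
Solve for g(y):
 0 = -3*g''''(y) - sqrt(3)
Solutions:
 g(y) = C1 + C2*y + C3*y^2 + C4*y^3 - sqrt(3)*y^4/72


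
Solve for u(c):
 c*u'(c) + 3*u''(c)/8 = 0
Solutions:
 u(c) = C1 + C2*erf(2*sqrt(3)*c/3)


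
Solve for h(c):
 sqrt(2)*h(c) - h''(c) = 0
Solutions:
 h(c) = C1*exp(-2^(1/4)*c) + C2*exp(2^(1/4)*c)


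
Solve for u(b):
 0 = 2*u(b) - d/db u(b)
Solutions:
 u(b) = C1*exp(2*b)


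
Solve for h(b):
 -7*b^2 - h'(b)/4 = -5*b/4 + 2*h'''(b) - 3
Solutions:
 h(b) = C1 + C2*sin(sqrt(2)*b/4) + C3*cos(sqrt(2)*b/4) - 28*b^3/3 + 5*b^2/2 + 460*b


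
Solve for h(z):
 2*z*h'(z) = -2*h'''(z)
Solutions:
 h(z) = C1 + Integral(C2*airyai(-z) + C3*airybi(-z), z)


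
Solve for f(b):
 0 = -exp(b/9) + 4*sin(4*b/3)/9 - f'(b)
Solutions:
 f(b) = C1 - 9*exp(b/9) - cos(4*b/3)/3


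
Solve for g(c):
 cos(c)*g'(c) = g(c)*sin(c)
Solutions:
 g(c) = C1/cos(c)


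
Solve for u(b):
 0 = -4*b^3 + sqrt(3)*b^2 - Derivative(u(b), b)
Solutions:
 u(b) = C1 - b^4 + sqrt(3)*b^3/3


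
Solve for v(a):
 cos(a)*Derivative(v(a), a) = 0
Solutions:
 v(a) = C1


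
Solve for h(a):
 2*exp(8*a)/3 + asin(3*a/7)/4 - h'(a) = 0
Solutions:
 h(a) = C1 + a*asin(3*a/7)/4 + sqrt(49 - 9*a^2)/12 + exp(8*a)/12


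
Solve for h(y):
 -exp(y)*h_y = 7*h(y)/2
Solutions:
 h(y) = C1*exp(7*exp(-y)/2)


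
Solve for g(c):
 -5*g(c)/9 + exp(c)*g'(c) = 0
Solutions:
 g(c) = C1*exp(-5*exp(-c)/9)


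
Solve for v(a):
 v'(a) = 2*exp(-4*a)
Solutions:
 v(a) = C1 - exp(-4*a)/2


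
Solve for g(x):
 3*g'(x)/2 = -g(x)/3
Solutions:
 g(x) = C1*exp(-2*x/9)


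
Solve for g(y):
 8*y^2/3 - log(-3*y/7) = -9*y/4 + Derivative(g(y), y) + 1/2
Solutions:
 g(y) = C1 + 8*y^3/9 + 9*y^2/8 - y*log(-y) + y*(-log(3) + 1/2 + log(7))


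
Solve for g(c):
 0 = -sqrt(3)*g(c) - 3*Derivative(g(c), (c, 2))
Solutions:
 g(c) = C1*sin(3^(3/4)*c/3) + C2*cos(3^(3/4)*c/3)


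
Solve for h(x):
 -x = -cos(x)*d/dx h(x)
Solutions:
 h(x) = C1 + Integral(x/cos(x), x)


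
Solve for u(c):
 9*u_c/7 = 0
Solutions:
 u(c) = C1


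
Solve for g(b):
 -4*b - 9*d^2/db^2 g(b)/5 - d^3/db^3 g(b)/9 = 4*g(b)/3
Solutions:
 g(b) = C1*exp(b*(-54 + 243*3^(2/3)/(10*sqrt(33430) + 6811)^(1/3) + 3^(1/3)*(10*sqrt(33430) + 6811)^(1/3))/10)*sin(3^(1/6)*b*(-3^(2/3)*(10*sqrt(33430) + 6811)^(1/3) + 729/(10*sqrt(33430) + 6811)^(1/3))/10) + C2*exp(b*(-54 + 243*3^(2/3)/(10*sqrt(33430) + 6811)^(1/3) + 3^(1/3)*(10*sqrt(33430) + 6811)^(1/3))/10)*cos(3^(1/6)*b*(-3^(2/3)*(10*sqrt(33430) + 6811)^(1/3) + 729/(10*sqrt(33430) + 6811)^(1/3))/10) + C3*exp(-b*(243*3^(2/3)/(10*sqrt(33430) + 6811)^(1/3) + 27 + 3^(1/3)*(10*sqrt(33430) + 6811)^(1/3))/5) - 3*b


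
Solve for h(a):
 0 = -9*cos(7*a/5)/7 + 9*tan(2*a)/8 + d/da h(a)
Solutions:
 h(a) = C1 + 9*log(cos(2*a))/16 + 45*sin(7*a/5)/49


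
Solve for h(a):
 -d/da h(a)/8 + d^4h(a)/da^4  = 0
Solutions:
 h(a) = C1 + C4*exp(a/2) + (C2*sin(sqrt(3)*a/4) + C3*cos(sqrt(3)*a/4))*exp(-a/4)


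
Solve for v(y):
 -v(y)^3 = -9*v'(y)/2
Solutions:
 v(y) = -3*sqrt(2)*sqrt(-1/(C1 + 2*y))/2
 v(y) = 3*sqrt(2)*sqrt(-1/(C1 + 2*y))/2


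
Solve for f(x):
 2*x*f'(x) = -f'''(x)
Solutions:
 f(x) = C1 + Integral(C2*airyai(-2^(1/3)*x) + C3*airybi(-2^(1/3)*x), x)


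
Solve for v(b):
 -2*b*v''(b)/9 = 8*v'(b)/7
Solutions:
 v(b) = C1 + C2/b^(29/7)


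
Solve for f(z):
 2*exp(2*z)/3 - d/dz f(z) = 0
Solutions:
 f(z) = C1 + exp(2*z)/3


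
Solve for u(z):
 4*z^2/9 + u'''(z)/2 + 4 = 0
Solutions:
 u(z) = C1 + C2*z + C3*z^2 - 2*z^5/135 - 4*z^3/3


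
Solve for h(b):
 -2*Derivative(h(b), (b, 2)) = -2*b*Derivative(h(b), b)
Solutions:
 h(b) = C1 + C2*erfi(sqrt(2)*b/2)


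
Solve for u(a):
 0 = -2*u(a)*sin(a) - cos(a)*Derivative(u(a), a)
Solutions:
 u(a) = C1*cos(a)^2


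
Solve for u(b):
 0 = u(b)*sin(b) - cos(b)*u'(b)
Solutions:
 u(b) = C1/cos(b)


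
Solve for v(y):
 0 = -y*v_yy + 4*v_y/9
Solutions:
 v(y) = C1 + C2*y^(13/9)


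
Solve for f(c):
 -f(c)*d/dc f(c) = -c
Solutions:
 f(c) = -sqrt(C1 + c^2)
 f(c) = sqrt(C1 + c^2)


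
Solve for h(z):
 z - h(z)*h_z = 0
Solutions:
 h(z) = -sqrt(C1 + z^2)
 h(z) = sqrt(C1 + z^2)


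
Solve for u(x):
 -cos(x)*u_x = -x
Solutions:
 u(x) = C1 + Integral(x/cos(x), x)


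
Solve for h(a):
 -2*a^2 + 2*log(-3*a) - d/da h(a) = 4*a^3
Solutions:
 h(a) = C1 - a^4 - 2*a^3/3 + 2*a*log(-a) + 2*a*(-1 + log(3))


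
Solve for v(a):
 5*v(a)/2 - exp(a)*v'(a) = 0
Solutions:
 v(a) = C1*exp(-5*exp(-a)/2)


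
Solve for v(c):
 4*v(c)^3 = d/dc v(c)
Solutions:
 v(c) = -sqrt(2)*sqrt(-1/(C1 + 4*c))/2
 v(c) = sqrt(2)*sqrt(-1/(C1 + 4*c))/2


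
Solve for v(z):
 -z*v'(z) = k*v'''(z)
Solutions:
 v(z) = C1 + Integral(C2*airyai(z*(-1/k)^(1/3)) + C3*airybi(z*(-1/k)^(1/3)), z)


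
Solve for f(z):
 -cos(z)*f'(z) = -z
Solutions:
 f(z) = C1 + Integral(z/cos(z), z)


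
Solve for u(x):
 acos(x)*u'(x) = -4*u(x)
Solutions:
 u(x) = C1*exp(-4*Integral(1/acos(x), x))


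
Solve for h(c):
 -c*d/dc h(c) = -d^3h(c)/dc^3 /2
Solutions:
 h(c) = C1 + Integral(C2*airyai(2^(1/3)*c) + C3*airybi(2^(1/3)*c), c)


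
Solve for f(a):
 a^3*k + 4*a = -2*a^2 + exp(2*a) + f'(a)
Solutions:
 f(a) = C1 + a^4*k/4 + 2*a^3/3 + 2*a^2 - exp(2*a)/2


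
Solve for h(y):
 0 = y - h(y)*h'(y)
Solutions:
 h(y) = -sqrt(C1 + y^2)
 h(y) = sqrt(C1 + y^2)


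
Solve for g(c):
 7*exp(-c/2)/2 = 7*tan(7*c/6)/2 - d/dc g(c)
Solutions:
 g(c) = C1 + 3*log(tan(7*c/6)^2 + 1)/2 + 7*exp(-c/2)


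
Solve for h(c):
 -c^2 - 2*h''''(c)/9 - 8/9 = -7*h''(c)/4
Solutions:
 h(c) = C1 + C2*c + C3*exp(-3*sqrt(14)*c/4) + C4*exp(3*sqrt(14)*c/4) + c^4/21 + 16*c^2/49


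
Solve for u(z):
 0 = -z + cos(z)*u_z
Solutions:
 u(z) = C1 + Integral(z/cos(z), z)


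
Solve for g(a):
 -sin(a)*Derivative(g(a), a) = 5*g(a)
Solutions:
 g(a) = C1*sqrt(cos(a) + 1)*(cos(a)^2 + 2*cos(a) + 1)/(sqrt(cos(a) - 1)*(cos(a)^2 - 2*cos(a) + 1))


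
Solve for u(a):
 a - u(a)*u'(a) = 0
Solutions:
 u(a) = -sqrt(C1 + a^2)
 u(a) = sqrt(C1 + a^2)


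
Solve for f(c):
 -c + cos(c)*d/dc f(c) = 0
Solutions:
 f(c) = C1 + Integral(c/cos(c), c)


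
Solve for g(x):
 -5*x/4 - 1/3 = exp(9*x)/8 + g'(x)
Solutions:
 g(x) = C1 - 5*x^2/8 - x/3 - exp(9*x)/72


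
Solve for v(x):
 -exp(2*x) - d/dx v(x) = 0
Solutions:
 v(x) = C1 - exp(2*x)/2


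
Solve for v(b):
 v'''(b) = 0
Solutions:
 v(b) = C1 + C2*b + C3*b^2


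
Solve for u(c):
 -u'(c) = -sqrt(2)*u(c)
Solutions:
 u(c) = C1*exp(sqrt(2)*c)


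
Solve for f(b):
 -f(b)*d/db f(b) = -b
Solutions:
 f(b) = -sqrt(C1 + b^2)
 f(b) = sqrt(C1 + b^2)


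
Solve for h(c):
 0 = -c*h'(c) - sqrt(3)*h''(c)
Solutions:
 h(c) = C1 + C2*erf(sqrt(2)*3^(3/4)*c/6)


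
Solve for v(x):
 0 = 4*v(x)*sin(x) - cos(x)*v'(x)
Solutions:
 v(x) = C1/cos(x)^4


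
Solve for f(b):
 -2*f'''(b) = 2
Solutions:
 f(b) = C1 + C2*b + C3*b^2 - b^3/6


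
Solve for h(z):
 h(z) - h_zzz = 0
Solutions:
 h(z) = C3*exp(z) + (C1*sin(sqrt(3)*z/2) + C2*cos(sqrt(3)*z/2))*exp(-z/2)


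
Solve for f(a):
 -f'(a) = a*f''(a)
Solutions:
 f(a) = C1 + C2*log(a)


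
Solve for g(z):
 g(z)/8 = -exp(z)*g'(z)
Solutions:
 g(z) = C1*exp(exp(-z)/8)


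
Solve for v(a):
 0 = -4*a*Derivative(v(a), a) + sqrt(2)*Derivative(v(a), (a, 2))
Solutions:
 v(a) = C1 + C2*erfi(2^(1/4)*a)


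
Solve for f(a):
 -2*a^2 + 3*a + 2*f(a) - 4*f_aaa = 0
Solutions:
 f(a) = C3*exp(2^(2/3)*a/2) + a^2 - 3*a/2 + (C1*sin(2^(2/3)*sqrt(3)*a/4) + C2*cos(2^(2/3)*sqrt(3)*a/4))*exp(-2^(2/3)*a/4)


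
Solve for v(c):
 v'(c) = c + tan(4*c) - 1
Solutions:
 v(c) = C1 + c^2/2 - c - log(cos(4*c))/4


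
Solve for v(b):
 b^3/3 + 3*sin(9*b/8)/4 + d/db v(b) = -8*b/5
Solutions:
 v(b) = C1 - b^4/12 - 4*b^2/5 + 2*cos(9*b/8)/3


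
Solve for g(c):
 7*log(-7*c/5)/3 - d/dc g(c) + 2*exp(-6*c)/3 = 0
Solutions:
 g(c) = C1 + 7*c*log(-c)/3 + 7*c*(-log(5) - 1 + log(7))/3 - exp(-6*c)/9


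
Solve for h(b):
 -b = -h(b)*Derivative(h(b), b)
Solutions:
 h(b) = -sqrt(C1 + b^2)
 h(b) = sqrt(C1 + b^2)


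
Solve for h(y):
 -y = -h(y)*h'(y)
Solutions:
 h(y) = -sqrt(C1 + y^2)
 h(y) = sqrt(C1 + y^2)


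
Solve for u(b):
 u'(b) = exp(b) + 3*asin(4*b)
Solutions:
 u(b) = C1 + 3*b*asin(4*b) + 3*sqrt(1 - 16*b^2)/4 + exp(b)


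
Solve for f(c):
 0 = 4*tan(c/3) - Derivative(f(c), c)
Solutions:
 f(c) = C1 - 12*log(cos(c/3))


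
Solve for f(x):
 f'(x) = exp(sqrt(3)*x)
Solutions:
 f(x) = C1 + sqrt(3)*exp(sqrt(3)*x)/3


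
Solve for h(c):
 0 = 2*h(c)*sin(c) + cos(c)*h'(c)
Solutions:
 h(c) = C1*cos(c)^2


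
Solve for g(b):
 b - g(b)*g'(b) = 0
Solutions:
 g(b) = -sqrt(C1 + b^2)
 g(b) = sqrt(C1 + b^2)


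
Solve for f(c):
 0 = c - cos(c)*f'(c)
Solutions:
 f(c) = C1 + Integral(c/cos(c), c)


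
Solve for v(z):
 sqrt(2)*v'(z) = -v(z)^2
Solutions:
 v(z) = 2/(C1 + sqrt(2)*z)


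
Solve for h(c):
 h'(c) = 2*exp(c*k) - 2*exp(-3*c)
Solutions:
 h(c) = C1 + 2*exp(-3*c)/3 + 2*exp(c*k)/k


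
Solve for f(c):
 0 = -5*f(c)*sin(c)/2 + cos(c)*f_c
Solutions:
 f(c) = C1/cos(c)^(5/2)


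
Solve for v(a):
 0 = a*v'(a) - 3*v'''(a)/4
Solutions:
 v(a) = C1 + Integral(C2*airyai(6^(2/3)*a/3) + C3*airybi(6^(2/3)*a/3), a)


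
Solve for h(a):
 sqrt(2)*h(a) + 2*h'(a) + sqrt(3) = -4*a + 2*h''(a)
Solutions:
 h(a) = C1*exp(a*(1 - sqrt(1 + 2*sqrt(2)))/2) + C2*exp(a*(1 + sqrt(1 + 2*sqrt(2)))/2) - 2*sqrt(2)*a - sqrt(6)/2 + 4


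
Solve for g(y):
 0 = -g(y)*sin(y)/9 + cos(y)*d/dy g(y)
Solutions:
 g(y) = C1/cos(y)^(1/9)


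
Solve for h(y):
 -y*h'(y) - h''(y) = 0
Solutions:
 h(y) = C1 + C2*erf(sqrt(2)*y/2)


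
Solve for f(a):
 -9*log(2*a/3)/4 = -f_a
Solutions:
 f(a) = C1 + 9*a*log(a)/4 - 9*a*log(3)/4 - 9*a/4 + 9*a*log(2)/4


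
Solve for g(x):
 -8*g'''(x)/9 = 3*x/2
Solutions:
 g(x) = C1 + C2*x + C3*x^2 - 9*x^4/128


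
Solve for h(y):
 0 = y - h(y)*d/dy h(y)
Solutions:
 h(y) = -sqrt(C1 + y^2)
 h(y) = sqrt(C1 + y^2)


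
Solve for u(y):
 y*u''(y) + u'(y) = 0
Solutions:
 u(y) = C1 + C2*log(y)


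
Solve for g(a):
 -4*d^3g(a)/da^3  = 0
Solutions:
 g(a) = C1 + C2*a + C3*a^2


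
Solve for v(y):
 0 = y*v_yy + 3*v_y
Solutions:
 v(y) = C1 + C2/y^2


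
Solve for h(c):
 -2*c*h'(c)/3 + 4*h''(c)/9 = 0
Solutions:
 h(c) = C1 + C2*erfi(sqrt(3)*c/2)


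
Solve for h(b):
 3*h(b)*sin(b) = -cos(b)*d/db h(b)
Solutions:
 h(b) = C1*cos(b)^3


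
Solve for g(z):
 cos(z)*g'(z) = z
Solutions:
 g(z) = C1 + Integral(z/cos(z), z)


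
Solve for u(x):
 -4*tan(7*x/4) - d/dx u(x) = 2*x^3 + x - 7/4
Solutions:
 u(x) = C1 - x^4/2 - x^2/2 + 7*x/4 + 16*log(cos(7*x/4))/7


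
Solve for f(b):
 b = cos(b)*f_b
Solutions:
 f(b) = C1 + Integral(b/cos(b), b)


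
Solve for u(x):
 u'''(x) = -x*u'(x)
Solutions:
 u(x) = C1 + Integral(C2*airyai(-x) + C3*airybi(-x), x)


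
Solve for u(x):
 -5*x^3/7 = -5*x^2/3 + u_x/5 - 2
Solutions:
 u(x) = C1 - 25*x^4/28 + 25*x^3/9 + 10*x


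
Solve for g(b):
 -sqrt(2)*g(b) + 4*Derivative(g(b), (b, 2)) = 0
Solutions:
 g(b) = C1*exp(-2^(1/4)*b/2) + C2*exp(2^(1/4)*b/2)


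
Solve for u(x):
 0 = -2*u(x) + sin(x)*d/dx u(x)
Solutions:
 u(x) = C1*(cos(x) - 1)/(cos(x) + 1)


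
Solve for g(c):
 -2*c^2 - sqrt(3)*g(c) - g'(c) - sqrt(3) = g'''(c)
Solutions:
 g(c) = C1*exp(2^(1/3)*sqrt(3)*c*(-2/(9 + sqrt(85))^(1/3) + 2^(1/3)*(9 + sqrt(85))^(1/3))/12)*sin(2^(1/3)*c*(2/(9 + sqrt(85))^(1/3) + 2^(1/3)*(9 + sqrt(85))^(1/3))/4) + C2*exp(2^(1/3)*sqrt(3)*c*(-2/(9 + sqrt(85))^(1/3) + 2^(1/3)*(9 + sqrt(85))^(1/3))/12)*cos(2^(1/3)*c*(2/(9 + sqrt(85))^(1/3) + 2^(1/3)*(9 + sqrt(85))^(1/3))/4) + C3*exp(-2^(1/3)*sqrt(3)*c*(-2/(9 + sqrt(85))^(1/3) + 2^(1/3)*(9 + sqrt(85))^(1/3))/6) - 2*sqrt(3)*c^2/3 + 4*c/3 - 1 - 4*sqrt(3)/9


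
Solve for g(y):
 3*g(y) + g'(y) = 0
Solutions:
 g(y) = C1*exp(-3*y)


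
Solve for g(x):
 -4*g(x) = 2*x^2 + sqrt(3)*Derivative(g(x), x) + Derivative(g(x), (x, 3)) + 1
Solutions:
 g(x) = C1*exp(x*(-3^(5/6)/(6 + sqrt(sqrt(3) + 36))^(1/3) + 3^(2/3)*(6 + sqrt(sqrt(3) + 36))^(1/3))/6)*sin(x*(3^(1/3)/(6 + sqrt(sqrt(3) + 36))^(1/3) + 3^(1/6)*(6 + sqrt(sqrt(3) + 36))^(1/3))/2) + C2*exp(x*(-3^(5/6)/(6 + sqrt(sqrt(3) + 36))^(1/3) + 3^(2/3)*(6 + sqrt(sqrt(3) + 36))^(1/3))/6)*cos(x*(3^(1/3)/(6 + sqrt(sqrt(3) + 36))^(1/3) + 3^(1/6)*(6 + sqrt(sqrt(3) + 36))^(1/3))/2) + C3*exp(-x*(-3^(5/6)/(6 + sqrt(sqrt(3) + 36))^(1/3) + 3^(2/3)*(6 + sqrt(sqrt(3) + 36))^(1/3))/3) - x^2/2 + sqrt(3)*x/4 - 7/16


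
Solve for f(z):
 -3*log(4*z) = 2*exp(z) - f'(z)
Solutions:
 f(z) = C1 + 3*z*log(z) + 3*z*(-1 + 2*log(2)) + 2*exp(z)


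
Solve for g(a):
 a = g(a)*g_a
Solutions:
 g(a) = -sqrt(C1 + a^2)
 g(a) = sqrt(C1 + a^2)


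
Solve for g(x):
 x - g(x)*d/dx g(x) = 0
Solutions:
 g(x) = -sqrt(C1 + x^2)
 g(x) = sqrt(C1 + x^2)


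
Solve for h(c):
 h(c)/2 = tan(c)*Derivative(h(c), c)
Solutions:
 h(c) = C1*sqrt(sin(c))


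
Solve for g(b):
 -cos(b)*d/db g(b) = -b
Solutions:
 g(b) = C1 + Integral(b/cos(b), b)


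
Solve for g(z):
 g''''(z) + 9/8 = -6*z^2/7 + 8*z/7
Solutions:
 g(z) = C1 + C2*z + C3*z^2 + C4*z^3 - z^6/420 + z^5/105 - 3*z^4/64


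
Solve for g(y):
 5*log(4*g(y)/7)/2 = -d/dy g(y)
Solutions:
 2*Integral(1/(log(_y) - log(7) + 2*log(2)), (_y, g(y)))/5 = C1 - y


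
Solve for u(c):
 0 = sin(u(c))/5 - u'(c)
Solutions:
 -c/5 + log(cos(u(c)) - 1)/2 - log(cos(u(c)) + 1)/2 = C1


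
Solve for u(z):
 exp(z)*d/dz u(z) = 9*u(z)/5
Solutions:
 u(z) = C1*exp(-9*exp(-z)/5)


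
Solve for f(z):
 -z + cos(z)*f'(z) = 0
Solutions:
 f(z) = C1 + Integral(z/cos(z), z)


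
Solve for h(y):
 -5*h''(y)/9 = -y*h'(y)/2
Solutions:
 h(y) = C1 + C2*erfi(3*sqrt(5)*y/10)


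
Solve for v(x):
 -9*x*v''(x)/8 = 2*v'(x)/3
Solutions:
 v(x) = C1 + C2*x^(11/27)


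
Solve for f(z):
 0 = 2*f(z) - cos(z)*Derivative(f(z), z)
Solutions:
 f(z) = C1*(sin(z) + 1)/(sin(z) - 1)


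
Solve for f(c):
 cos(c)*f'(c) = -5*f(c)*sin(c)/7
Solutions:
 f(c) = C1*cos(c)^(5/7)


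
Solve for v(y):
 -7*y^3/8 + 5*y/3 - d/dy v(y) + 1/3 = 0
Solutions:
 v(y) = C1 - 7*y^4/32 + 5*y^2/6 + y/3


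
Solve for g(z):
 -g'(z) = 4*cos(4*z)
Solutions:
 g(z) = C1 - sin(4*z)


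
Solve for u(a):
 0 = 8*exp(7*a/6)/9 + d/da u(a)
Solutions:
 u(a) = C1 - 16*exp(7*a/6)/21


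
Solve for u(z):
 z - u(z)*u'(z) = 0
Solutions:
 u(z) = -sqrt(C1 + z^2)
 u(z) = sqrt(C1 + z^2)


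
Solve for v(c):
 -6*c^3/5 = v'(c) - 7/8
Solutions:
 v(c) = C1 - 3*c^4/10 + 7*c/8


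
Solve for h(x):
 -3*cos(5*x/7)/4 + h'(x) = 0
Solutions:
 h(x) = C1 + 21*sin(5*x/7)/20


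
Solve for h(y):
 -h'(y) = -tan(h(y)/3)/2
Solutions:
 h(y) = -3*asin(C1*exp(y/6)) + 3*pi
 h(y) = 3*asin(C1*exp(y/6))


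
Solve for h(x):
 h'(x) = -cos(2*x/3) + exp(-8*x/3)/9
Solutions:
 h(x) = C1 - 3*sin(2*x/3)/2 - exp(-8*x/3)/24


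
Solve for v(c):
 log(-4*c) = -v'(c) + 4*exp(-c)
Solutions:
 v(c) = C1 - c*log(-c) + c*(1 - 2*log(2)) - 4*exp(-c)


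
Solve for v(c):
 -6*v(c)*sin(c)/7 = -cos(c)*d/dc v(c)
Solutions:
 v(c) = C1/cos(c)^(6/7)


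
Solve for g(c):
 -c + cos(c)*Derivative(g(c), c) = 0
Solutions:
 g(c) = C1 + Integral(c/cos(c), c)


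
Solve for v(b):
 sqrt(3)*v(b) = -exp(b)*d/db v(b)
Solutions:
 v(b) = C1*exp(sqrt(3)*exp(-b))


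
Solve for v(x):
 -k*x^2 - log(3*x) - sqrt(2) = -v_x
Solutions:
 v(x) = C1 + k*x^3/3 + x*log(x) - x + x*log(3) + sqrt(2)*x


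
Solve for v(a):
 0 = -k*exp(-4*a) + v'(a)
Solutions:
 v(a) = C1 - k*exp(-4*a)/4


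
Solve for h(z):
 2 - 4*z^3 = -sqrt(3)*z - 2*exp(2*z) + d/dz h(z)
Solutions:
 h(z) = C1 - z^4 + sqrt(3)*z^2/2 + 2*z + exp(2*z)


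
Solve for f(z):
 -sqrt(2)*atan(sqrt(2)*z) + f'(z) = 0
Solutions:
 f(z) = C1 + sqrt(2)*(z*atan(sqrt(2)*z) - sqrt(2)*log(2*z^2 + 1)/4)


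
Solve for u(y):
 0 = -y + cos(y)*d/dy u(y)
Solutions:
 u(y) = C1 + Integral(y/cos(y), y)


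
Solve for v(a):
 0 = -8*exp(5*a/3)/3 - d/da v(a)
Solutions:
 v(a) = C1 - 8*exp(5*a/3)/5


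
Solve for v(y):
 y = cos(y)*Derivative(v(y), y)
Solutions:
 v(y) = C1 + Integral(y/cos(y), y)


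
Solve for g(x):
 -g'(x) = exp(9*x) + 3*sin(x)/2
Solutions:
 g(x) = C1 - exp(9*x)/9 + 3*cos(x)/2


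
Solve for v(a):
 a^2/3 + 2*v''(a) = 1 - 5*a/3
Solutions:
 v(a) = C1 + C2*a - a^4/72 - 5*a^3/36 + a^2/4


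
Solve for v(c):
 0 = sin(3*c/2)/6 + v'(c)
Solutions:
 v(c) = C1 + cos(3*c/2)/9


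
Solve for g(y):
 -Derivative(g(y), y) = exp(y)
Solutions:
 g(y) = C1 - exp(y)


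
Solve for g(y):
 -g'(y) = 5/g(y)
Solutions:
 g(y) = -sqrt(C1 - 10*y)
 g(y) = sqrt(C1 - 10*y)


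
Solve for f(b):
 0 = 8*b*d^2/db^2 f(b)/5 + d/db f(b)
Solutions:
 f(b) = C1 + C2*b^(3/8)


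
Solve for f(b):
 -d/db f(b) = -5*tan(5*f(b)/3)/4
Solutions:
 f(b) = -3*asin(C1*exp(25*b/12))/5 + 3*pi/5
 f(b) = 3*asin(C1*exp(25*b/12))/5


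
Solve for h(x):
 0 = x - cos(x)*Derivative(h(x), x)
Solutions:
 h(x) = C1 + Integral(x/cos(x), x)


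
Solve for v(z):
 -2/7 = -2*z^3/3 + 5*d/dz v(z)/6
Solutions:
 v(z) = C1 + z^4/5 - 12*z/35


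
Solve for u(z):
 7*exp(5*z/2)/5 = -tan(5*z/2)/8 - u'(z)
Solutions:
 u(z) = C1 - 14*exp(5*z/2)/25 + log(cos(5*z/2))/20


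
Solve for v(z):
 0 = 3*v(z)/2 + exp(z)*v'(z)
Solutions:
 v(z) = C1*exp(3*exp(-z)/2)


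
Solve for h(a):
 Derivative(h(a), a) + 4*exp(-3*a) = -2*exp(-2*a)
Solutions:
 h(a) = C1 + exp(-2*a) + 4*exp(-3*a)/3


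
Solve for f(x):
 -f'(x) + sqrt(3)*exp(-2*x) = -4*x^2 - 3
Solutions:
 f(x) = C1 + 4*x^3/3 + 3*x - sqrt(3)*exp(-2*x)/2


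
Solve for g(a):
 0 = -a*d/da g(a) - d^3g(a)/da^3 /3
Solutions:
 g(a) = C1 + Integral(C2*airyai(-3^(1/3)*a) + C3*airybi(-3^(1/3)*a), a)


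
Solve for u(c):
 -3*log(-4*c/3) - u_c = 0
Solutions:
 u(c) = C1 - 3*c*log(-c) + 3*c*(-2*log(2) + 1 + log(3))


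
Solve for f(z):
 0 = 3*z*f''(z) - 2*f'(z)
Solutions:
 f(z) = C1 + C2*z^(5/3)


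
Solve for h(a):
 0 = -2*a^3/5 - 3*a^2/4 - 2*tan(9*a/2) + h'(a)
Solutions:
 h(a) = C1 + a^4/10 + a^3/4 - 4*log(cos(9*a/2))/9


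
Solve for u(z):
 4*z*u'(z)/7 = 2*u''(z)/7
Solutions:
 u(z) = C1 + C2*erfi(z)


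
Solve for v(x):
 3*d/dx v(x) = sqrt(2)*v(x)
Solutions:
 v(x) = C1*exp(sqrt(2)*x/3)


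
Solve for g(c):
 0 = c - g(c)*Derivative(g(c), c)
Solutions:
 g(c) = -sqrt(C1 + c^2)
 g(c) = sqrt(C1 + c^2)


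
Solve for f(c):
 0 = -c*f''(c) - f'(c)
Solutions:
 f(c) = C1 + C2*log(c)


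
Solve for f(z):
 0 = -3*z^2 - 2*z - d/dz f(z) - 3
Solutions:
 f(z) = C1 - z^3 - z^2 - 3*z


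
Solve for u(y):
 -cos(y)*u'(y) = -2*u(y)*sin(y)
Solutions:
 u(y) = C1/cos(y)^2


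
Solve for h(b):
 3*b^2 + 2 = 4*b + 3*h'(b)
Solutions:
 h(b) = C1 + b^3/3 - 2*b^2/3 + 2*b/3


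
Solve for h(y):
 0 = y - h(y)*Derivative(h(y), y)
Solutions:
 h(y) = -sqrt(C1 + y^2)
 h(y) = sqrt(C1 + y^2)


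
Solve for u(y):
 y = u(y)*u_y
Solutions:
 u(y) = -sqrt(C1 + y^2)
 u(y) = sqrt(C1 + y^2)


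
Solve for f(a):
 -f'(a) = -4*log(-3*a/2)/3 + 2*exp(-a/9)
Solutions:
 f(a) = C1 + 4*a*log(-a)/3 + 4*a*(-1 - log(2) + log(3))/3 + 18*exp(-a/9)


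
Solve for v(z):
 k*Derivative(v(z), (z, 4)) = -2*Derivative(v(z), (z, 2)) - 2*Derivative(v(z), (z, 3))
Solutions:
 v(z) = C1 + C2*z + C3*exp(z*(sqrt(1 - 2*k) - 1)/k) + C4*exp(-z*(sqrt(1 - 2*k) + 1)/k)


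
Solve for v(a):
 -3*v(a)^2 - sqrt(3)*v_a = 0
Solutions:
 v(a) = 1/(C1 + sqrt(3)*a)


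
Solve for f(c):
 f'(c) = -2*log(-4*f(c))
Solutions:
 Integral(1/(log(-_y) + 2*log(2)), (_y, f(c)))/2 = C1 - c


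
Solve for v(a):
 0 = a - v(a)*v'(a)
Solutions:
 v(a) = -sqrt(C1 + a^2)
 v(a) = sqrt(C1 + a^2)


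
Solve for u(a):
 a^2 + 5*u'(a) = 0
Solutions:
 u(a) = C1 - a^3/15


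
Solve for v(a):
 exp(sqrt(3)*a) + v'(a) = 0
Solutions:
 v(a) = C1 - sqrt(3)*exp(sqrt(3)*a)/3


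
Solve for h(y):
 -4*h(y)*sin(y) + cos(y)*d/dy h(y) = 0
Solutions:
 h(y) = C1/cos(y)^4


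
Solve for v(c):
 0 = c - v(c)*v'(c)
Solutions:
 v(c) = -sqrt(C1 + c^2)
 v(c) = sqrt(C1 + c^2)


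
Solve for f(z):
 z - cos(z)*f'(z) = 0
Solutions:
 f(z) = C1 + Integral(z/cos(z), z)


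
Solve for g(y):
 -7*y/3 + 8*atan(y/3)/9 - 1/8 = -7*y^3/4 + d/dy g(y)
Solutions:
 g(y) = C1 + 7*y^4/16 - 7*y^2/6 + 8*y*atan(y/3)/9 - y/8 - 4*log(y^2 + 9)/3


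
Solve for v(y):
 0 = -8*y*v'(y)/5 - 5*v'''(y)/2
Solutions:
 v(y) = C1 + Integral(C2*airyai(-2*10^(1/3)*y/5) + C3*airybi(-2*10^(1/3)*y/5), y)


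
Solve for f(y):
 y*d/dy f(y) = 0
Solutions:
 f(y) = C1


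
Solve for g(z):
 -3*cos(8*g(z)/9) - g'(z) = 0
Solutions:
 3*z - 9*log(sin(8*g(z)/9) - 1)/16 + 9*log(sin(8*g(z)/9) + 1)/16 = C1


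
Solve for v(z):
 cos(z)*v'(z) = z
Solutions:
 v(z) = C1 + Integral(z/cos(z), z)


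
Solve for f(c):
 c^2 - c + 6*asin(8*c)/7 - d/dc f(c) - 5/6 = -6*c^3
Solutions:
 f(c) = C1 + 3*c^4/2 + c^3/3 - c^2/2 + 6*c*asin(8*c)/7 - 5*c/6 + 3*sqrt(1 - 64*c^2)/28


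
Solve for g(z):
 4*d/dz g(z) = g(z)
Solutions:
 g(z) = C1*exp(z/4)


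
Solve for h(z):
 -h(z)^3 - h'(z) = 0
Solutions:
 h(z) = -sqrt(2)*sqrt(-1/(C1 - z))/2
 h(z) = sqrt(2)*sqrt(-1/(C1 - z))/2


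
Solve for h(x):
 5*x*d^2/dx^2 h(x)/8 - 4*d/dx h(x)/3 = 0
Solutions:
 h(x) = C1 + C2*x^(47/15)


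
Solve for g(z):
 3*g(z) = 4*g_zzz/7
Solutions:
 g(z) = C3*exp(42^(1/3)*z/2) + (C1*sin(14^(1/3)*3^(5/6)*z/4) + C2*cos(14^(1/3)*3^(5/6)*z/4))*exp(-42^(1/3)*z/4)


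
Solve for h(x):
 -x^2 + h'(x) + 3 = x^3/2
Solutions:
 h(x) = C1 + x^4/8 + x^3/3 - 3*x


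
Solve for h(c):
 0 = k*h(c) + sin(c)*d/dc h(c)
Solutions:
 h(c) = C1*exp(k*(-log(cos(c) - 1) + log(cos(c) + 1))/2)


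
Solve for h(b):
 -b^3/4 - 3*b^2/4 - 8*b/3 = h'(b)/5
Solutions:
 h(b) = C1 - 5*b^4/16 - 5*b^3/4 - 20*b^2/3


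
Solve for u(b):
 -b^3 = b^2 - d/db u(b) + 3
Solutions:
 u(b) = C1 + b^4/4 + b^3/3 + 3*b


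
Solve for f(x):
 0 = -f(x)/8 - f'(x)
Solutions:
 f(x) = C1*exp(-x/8)


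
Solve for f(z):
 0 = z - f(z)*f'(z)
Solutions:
 f(z) = -sqrt(C1 + z^2)
 f(z) = sqrt(C1 + z^2)


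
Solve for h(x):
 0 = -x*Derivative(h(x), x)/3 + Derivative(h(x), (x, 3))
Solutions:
 h(x) = C1 + Integral(C2*airyai(3^(2/3)*x/3) + C3*airybi(3^(2/3)*x/3), x)


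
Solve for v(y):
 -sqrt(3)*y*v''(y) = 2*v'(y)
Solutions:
 v(y) = C1 + C2*y^(1 - 2*sqrt(3)/3)


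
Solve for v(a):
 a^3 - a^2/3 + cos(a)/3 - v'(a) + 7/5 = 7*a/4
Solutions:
 v(a) = C1 + a^4/4 - a^3/9 - 7*a^2/8 + 7*a/5 + sin(a)/3


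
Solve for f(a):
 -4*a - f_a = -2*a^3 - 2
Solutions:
 f(a) = C1 + a^4/2 - 2*a^2 + 2*a


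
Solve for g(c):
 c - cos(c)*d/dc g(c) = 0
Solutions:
 g(c) = C1 + Integral(c/cos(c), c)


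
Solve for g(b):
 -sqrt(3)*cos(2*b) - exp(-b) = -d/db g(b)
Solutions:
 g(b) = C1 + sqrt(3)*sin(2*b)/2 - exp(-b)


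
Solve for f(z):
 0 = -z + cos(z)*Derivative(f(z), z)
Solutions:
 f(z) = C1 + Integral(z/cos(z), z)


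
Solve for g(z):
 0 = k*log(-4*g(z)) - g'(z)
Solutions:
 Integral(1/(log(-_y) + 2*log(2)), (_y, g(z))) = C1 + k*z


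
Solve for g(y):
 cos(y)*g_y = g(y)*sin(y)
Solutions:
 g(y) = C1/cos(y)


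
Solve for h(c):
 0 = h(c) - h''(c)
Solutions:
 h(c) = C1*exp(-c) + C2*exp(c)


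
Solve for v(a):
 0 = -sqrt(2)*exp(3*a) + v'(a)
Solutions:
 v(a) = C1 + sqrt(2)*exp(3*a)/3


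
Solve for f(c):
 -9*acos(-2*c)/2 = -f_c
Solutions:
 f(c) = C1 + 9*c*acos(-2*c)/2 + 9*sqrt(1 - 4*c^2)/4


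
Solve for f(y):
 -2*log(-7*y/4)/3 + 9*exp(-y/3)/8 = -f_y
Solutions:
 f(y) = C1 + 2*y*log(-y)/3 + 2*y*(-2*log(2) - 1 + log(7))/3 + 27*exp(-y/3)/8


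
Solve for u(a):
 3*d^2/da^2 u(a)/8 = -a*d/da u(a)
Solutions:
 u(a) = C1 + C2*erf(2*sqrt(3)*a/3)


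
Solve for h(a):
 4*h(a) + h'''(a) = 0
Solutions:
 h(a) = C3*exp(-2^(2/3)*a) + (C1*sin(2^(2/3)*sqrt(3)*a/2) + C2*cos(2^(2/3)*sqrt(3)*a/2))*exp(2^(2/3)*a/2)


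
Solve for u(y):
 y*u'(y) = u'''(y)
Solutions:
 u(y) = C1 + Integral(C2*airyai(y) + C3*airybi(y), y)


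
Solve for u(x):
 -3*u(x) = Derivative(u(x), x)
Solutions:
 u(x) = C1*exp(-3*x)


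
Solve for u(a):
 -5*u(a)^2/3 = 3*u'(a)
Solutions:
 u(a) = 9/(C1 + 5*a)


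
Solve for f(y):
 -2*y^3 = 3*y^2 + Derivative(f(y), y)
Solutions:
 f(y) = C1 - y^4/2 - y^3


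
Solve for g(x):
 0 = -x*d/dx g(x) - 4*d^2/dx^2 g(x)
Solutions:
 g(x) = C1 + C2*erf(sqrt(2)*x/4)


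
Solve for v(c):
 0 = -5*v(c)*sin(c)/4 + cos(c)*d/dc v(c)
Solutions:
 v(c) = C1/cos(c)^(5/4)


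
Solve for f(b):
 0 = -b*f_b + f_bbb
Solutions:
 f(b) = C1 + Integral(C2*airyai(b) + C3*airybi(b), b)


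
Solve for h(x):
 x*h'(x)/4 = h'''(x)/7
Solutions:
 h(x) = C1 + Integral(C2*airyai(14^(1/3)*x/2) + C3*airybi(14^(1/3)*x/2), x)


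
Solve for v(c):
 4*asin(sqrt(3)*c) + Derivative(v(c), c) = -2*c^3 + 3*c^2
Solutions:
 v(c) = C1 - c^4/2 + c^3 - 4*c*asin(sqrt(3)*c) - 4*sqrt(3)*sqrt(1 - 3*c^2)/3


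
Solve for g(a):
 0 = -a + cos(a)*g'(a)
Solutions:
 g(a) = C1 + Integral(a/cos(a), a)


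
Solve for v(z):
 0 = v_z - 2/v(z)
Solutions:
 v(z) = -sqrt(C1 + 4*z)
 v(z) = sqrt(C1 + 4*z)


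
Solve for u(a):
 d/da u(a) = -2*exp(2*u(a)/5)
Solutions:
 u(a) = 5*log(-sqrt(-1/(C1 - 2*a))) - 5*log(2) + 5*log(10)/2
 u(a) = 5*log(-1/(C1 - 2*a))/2 - 5*log(2) + 5*log(10)/2


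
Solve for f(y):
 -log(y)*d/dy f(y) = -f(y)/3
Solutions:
 f(y) = C1*exp(li(y)/3)


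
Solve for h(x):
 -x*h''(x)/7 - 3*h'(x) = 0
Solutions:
 h(x) = C1 + C2/x^20


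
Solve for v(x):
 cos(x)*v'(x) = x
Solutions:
 v(x) = C1 + Integral(x/cos(x), x)


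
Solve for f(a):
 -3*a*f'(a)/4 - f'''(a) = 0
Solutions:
 f(a) = C1 + Integral(C2*airyai(-6^(1/3)*a/2) + C3*airybi(-6^(1/3)*a/2), a)


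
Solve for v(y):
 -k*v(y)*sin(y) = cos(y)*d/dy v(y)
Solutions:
 v(y) = C1*exp(k*log(cos(y)))


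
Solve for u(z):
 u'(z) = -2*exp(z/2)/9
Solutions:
 u(z) = C1 - 4*exp(z/2)/9


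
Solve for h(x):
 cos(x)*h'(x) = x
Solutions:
 h(x) = C1 + Integral(x/cos(x), x)


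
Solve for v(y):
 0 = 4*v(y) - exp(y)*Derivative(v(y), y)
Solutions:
 v(y) = C1*exp(-4*exp(-y))


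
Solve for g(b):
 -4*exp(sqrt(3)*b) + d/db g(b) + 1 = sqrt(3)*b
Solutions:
 g(b) = C1 + sqrt(3)*b^2/2 - b + 4*sqrt(3)*exp(sqrt(3)*b)/3


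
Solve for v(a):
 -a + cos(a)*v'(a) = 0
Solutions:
 v(a) = C1 + Integral(a/cos(a), a)


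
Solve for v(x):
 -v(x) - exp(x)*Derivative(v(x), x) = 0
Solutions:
 v(x) = C1*exp(exp(-x))


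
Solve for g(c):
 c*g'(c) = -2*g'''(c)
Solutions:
 g(c) = C1 + Integral(C2*airyai(-2^(2/3)*c/2) + C3*airybi(-2^(2/3)*c/2), c)


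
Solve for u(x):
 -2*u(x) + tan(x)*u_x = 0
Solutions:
 u(x) = C1*sin(x)^2


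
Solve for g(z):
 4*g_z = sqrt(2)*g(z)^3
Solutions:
 g(z) = -sqrt(2)*sqrt(-1/(C1 + sqrt(2)*z))
 g(z) = sqrt(2)*sqrt(-1/(C1 + sqrt(2)*z))


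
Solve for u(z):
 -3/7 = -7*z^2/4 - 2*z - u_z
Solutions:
 u(z) = C1 - 7*z^3/12 - z^2 + 3*z/7


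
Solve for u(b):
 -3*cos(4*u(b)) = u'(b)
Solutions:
 u(b) = -asin((C1 + exp(24*b))/(C1 - exp(24*b)))/4 + pi/4
 u(b) = asin((C1 + exp(24*b))/(C1 - exp(24*b)))/4


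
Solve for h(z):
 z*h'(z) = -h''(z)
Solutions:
 h(z) = C1 + C2*erf(sqrt(2)*z/2)


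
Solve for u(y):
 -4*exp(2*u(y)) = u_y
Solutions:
 u(y) = log(-sqrt(-1/(C1 - 4*y))) - log(2)/2
 u(y) = log(-1/(C1 - 4*y))/2 - log(2)/2


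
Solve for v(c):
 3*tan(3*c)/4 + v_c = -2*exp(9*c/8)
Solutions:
 v(c) = C1 - 16*exp(9*c/8)/9 + log(cos(3*c))/4


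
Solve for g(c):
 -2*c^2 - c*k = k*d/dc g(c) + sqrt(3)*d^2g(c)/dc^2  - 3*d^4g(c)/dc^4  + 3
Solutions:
 g(c) = C1 + C2*exp(-2^(1/3)*c*(2^(1/3)*(-9*k + sqrt(3)*sqrt(27*k^2 - 4*sqrt(3)))^(1/3) + 2*sqrt(3)/(-9*k + sqrt(3)*sqrt(27*k^2 - 4*sqrt(3)))^(1/3))/6) + C3*exp(2^(1/3)*c*(2^(1/3)*(-9*k + sqrt(3)*sqrt(27*k^2 - 4*sqrt(3)))^(1/3) - 2^(1/3)*sqrt(3)*I*(-9*k + sqrt(3)*sqrt(27*k^2 - 4*sqrt(3)))^(1/3) - 8*sqrt(3)/((-1 + sqrt(3)*I)*(-9*k + sqrt(3)*sqrt(27*k^2 - 4*sqrt(3)))^(1/3)))/12) + C4*exp(2^(1/3)*c*(2^(1/3)*(-9*k + sqrt(3)*sqrt(27*k^2 - 4*sqrt(3)))^(1/3) + 2^(1/3)*sqrt(3)*I*(-9*k + sqrt(3)*sqrt(27*k^2 - 4*sqrt(3)))^(1/3) + 8*sqrt(3)/((1 + sqrt(3)*I)*(-9*k + sqrt(3)*sqrt(27*k^2 - 4*sqrt(3)))^(1/3)))/12) - 2*c^3/(3*k) - c^2/2 + 2*sqrt(3)*c^2/k^2 - 3*c/k + sqrt(3)*c/k - 12*c/k^3


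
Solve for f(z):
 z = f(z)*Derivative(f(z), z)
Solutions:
 f(z) = -sqrt(C1 + z^2)
 f(z) = sqrt(C1 + z^2)


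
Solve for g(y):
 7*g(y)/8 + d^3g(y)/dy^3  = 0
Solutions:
 g(y) = C3*exp(-7^(1/3)*y/2) + (C1*sin(sqrt(3)*7^(1/3)*y/4) + C2*cos(sqrt(3)*7^(1/3)*y/4))*exp(7^(1/3)*y/4)


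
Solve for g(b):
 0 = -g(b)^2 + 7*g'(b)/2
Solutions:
 g(b) = -7/(C1 + 2*b)


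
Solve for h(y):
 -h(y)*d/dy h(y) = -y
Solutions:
 h(y) = -sqrt(C1 + y^2)
 h(y) = sqrt(C1 + y^2)


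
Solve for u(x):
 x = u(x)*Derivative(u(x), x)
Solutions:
 u(x) = -sqrt(C1 + x^2)
 u(x) = sqrt(C1 + x^2)


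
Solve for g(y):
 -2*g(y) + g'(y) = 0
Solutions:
 g(y) = C1*exp(2*y)


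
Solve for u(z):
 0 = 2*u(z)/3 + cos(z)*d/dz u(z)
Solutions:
 u(z) = C1*(sin(z) - 1)^(1/3)/(sin(z) + 1)^(1/3)


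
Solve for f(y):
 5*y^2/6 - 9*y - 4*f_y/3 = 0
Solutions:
 f(y) = C1 + 5*y^3/24 - 27*y^2/8


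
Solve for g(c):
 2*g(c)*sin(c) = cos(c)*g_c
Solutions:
 g(c) = C1/cos(c)^2


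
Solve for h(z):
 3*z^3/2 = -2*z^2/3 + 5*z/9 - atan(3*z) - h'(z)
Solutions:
 h(z) = C1 - 3*z^4/8 - 2*z^3/9 + 5*z^2/18 - z*atan(3*z) + log(9*z^2 + 1)/6


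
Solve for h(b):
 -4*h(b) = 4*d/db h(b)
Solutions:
 h(b) = C1*exp(-b)


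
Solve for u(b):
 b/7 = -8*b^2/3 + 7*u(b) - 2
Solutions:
 u(b) = 8*b^2/21 + b/49 + 2/7


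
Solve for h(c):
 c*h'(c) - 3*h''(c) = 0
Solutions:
 h(c) = C1 + C2*erfi(sqrt(6)*c/6)


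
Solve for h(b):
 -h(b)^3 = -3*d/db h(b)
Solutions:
 h(b) = -sqrt(6)*sqrt(-1/(C1 + b))/2
 h(b) = sqrt(6)*sqrt(-1/(C1 + b))/2


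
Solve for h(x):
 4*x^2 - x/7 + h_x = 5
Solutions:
 h(x) = C1 - 4*x^3/3 + x^2/14 + 5*x


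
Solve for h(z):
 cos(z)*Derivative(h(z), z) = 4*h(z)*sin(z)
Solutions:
 h(z) = C1/cos(z)^4


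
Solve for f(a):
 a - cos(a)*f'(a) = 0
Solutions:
 f(a) = C1 + Integral(a/cos(a), a)


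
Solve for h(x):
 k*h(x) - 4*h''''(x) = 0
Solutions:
 h(x) = C1*exp(-sqrt(2)*k^(1/4)*x/2) + C2*exp(sqrt(2)*k^(1/4)*x/2) + C3*exp(-sqrt(2)*I*k^(1/4)*x/2) + C4*exp(sqrt(2)*I*k^(1/4)*x/2)


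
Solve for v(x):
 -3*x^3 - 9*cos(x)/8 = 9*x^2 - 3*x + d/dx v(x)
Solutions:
 v(x) = C1 - 3*x^4/4 - 3*x^3 + 3*x^2/2 - 9*sin(x)/8


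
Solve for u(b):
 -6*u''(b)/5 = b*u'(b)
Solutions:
 u(b) = C1 + C2*erf(sqrt(15)*b/6)


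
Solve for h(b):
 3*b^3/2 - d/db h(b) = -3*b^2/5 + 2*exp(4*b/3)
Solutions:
 h(b) = C1 + 3*b^4/8 + b^3/5 - 3*exp(4*b/3)/2


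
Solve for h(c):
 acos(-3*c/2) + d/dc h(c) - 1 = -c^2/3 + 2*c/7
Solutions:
 h(c) = C1 - c^3/9 + c^2/7 - c*acos(-3*c/2) + c - sqrt(4 - 9*c^2)/3


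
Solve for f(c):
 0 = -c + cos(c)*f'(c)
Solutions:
 f(c) = C1 + Integral(c/cos(c), c)


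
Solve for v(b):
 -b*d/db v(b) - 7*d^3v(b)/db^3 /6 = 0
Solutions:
 v(b) = C1 + Integral(C2*airyai(-6^(1/3)*7^(2/3)*b/7) + C3*airybi(-6^(1/3)*7^(2/3)*b/7), b)


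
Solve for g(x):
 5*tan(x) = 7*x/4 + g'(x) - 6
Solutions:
 g(x) = C1 - 7*x^2/8 + 6*x - 5*log(cos(x))


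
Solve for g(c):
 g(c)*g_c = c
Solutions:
 g(c) = -sqrt(C1 + c^2)
 g(c) = sqrt(C1 + c^2)


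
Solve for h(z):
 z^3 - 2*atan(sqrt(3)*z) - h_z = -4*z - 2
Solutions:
 h(z) = C1 + z^4/4 + 2*z^2 - 2*z*atan(sqrt(3)*z) + 2*z + sqrt(3)*log(3*z^2 + 1)/3


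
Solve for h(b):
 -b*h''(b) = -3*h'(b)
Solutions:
 h(b) = C1 + C2*b^4


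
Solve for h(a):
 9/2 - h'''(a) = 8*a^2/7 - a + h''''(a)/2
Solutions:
 h(a) = C1 + C2*a + C3*a^2 + C4*exp(-2*a) - 2*a^5/105 + 5*a^4/56 + 4*a^3/7


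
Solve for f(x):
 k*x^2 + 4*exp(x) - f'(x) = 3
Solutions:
 f(x) = C1 + k*x^3/3 - 3*x + 4*exp(x)


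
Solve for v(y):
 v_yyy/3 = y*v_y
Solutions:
 v(y) = C1 + Integral(C2*airyai(3^(1/3)*y) + C3*airybi(3^(1/3)*y), y)


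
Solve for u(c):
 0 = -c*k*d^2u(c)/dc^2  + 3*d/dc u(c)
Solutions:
 u(c) = C1 + c^(((re(k) + 3)*re(k) + im(k)^2)/(re(k)^2 + im(k)^2))*(C2*sin(3*log(c)*Abs(im(k))/(re(k)^2 + im(k)^2)) + C3*cos(3*log(c)*im(k)/(re(k)^2 + im(k)^2)))


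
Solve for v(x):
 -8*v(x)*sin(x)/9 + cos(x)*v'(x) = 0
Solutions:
 v(x) = C1/cos(x)^(8/9)


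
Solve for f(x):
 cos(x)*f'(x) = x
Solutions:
 f(x) = C1 + Integral(x/cos(x), x)


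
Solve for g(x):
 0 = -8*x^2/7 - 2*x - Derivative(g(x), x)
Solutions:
 g(x) = C1 - 8*x^3/21 - x^2


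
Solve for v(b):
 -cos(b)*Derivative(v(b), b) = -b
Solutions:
 v(b) = C1 + Integral(b/cos(b), b)


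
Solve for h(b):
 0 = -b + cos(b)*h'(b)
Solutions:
 h(b) = C1 + Integral(b/cos(b), b)


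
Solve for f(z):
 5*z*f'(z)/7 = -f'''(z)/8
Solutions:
 f(z) = C1 + Integral(C2*airyai(-2*5^(1/3)*7^(2/3)*z/7) + C3*airybi(-2*5^(1/3)*7^(2/3)*z/7), z)


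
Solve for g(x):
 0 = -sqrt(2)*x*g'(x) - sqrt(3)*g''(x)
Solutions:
 g(x) = C1 + C2*erf(6^(3/4)*x/6)


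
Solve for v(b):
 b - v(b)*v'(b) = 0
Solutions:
 v(b) = -sqrt(C1 + b^2)
 v(b) = sqrt(C1 + b^2)


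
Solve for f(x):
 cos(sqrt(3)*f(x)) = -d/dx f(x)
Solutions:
 f(x) = sqrt(3)*(pi - asin((exp(2*sqrt(3)*C1) + exp(2*sqrt(3)*x))/(exp(2*sqrt(3)*C1) - exp(2*sqrt(3)*x))))/3
 f(x) = sqrt(3)*asin((exp(2*sqrt(3)*C1) + exp(2*sqrt(3)*x))/(exp(2*sqrt(3)*C1) - exp(2*sqrt(3)*x)))/3


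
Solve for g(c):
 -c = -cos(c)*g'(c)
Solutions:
 g(c) = C1 + Integral(c/cos(c), c)


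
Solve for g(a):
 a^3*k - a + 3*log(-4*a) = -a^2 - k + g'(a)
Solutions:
 g(a) = C1 + a^4*k/4 + a^3/3 - a^2/2 + a*(k - 3 + 6*log(2)) + 3*a*log(-a)


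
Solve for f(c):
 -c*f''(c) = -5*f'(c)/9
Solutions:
 f(c) = C1 + C2*c^(14/9)


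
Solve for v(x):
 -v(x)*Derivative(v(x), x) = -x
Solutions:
 v(x) = -sqrt(C1 + x^2)
 v(x) = sqrt(C1 + x^2)


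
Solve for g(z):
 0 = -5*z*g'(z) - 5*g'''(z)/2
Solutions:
 g(z) = C1 + Integral(C2*airyai(-2^(1/3)*z) + C3*airybi(-2^(1/3)*z), z)


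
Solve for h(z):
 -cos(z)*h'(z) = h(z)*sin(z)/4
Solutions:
 h(z) = C1*cos(z)^(1/4)


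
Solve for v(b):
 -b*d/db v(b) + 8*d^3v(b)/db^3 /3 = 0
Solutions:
 v(b) = C1 + Integral(C2*airyai(3^(1/3)*b/2) + C3*airybi(3^(1/3)*b/2), b)


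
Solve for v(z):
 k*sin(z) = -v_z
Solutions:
 v(z) = C1 + k*cos(z)


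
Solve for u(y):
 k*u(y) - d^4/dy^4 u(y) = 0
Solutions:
 u(y) = C1*exp(-k^(1/4)*y) + C2*exp(k^(1/4)*y) + C3*exp(-I*k^(1/4)*y) + C4*exp(I*k^(1/4)*y)


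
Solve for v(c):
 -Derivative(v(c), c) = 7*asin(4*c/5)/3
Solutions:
 v(c) = C1 - 7*c*asin(4*c/5)/3 - 7*sqrt(25 - 16*c^2)/12
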